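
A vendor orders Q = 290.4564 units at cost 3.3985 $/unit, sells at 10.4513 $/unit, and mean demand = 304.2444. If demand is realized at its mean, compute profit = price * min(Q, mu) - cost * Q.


Sales at mu = min(290.4564, 304.2444) = 290.4564
Revenue = 10.4513 * 290.4564 = 3035.6470
Total cost = 3.3985 * 290.4564 = 987.1161
Profit = 3035.6470 - 987.1161 = 2048.5309

2048.5309 $


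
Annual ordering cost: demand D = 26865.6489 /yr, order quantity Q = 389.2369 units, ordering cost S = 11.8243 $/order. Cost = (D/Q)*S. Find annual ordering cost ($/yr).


Number of orders = D/Q = 69.0213
Cost = 69.0213 * 11.8243 = 816.1289

816.1289 $/yr


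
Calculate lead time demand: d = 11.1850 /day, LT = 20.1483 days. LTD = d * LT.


LTD = 11.1850 * 20.1483 = 225.3587

225.3587 units


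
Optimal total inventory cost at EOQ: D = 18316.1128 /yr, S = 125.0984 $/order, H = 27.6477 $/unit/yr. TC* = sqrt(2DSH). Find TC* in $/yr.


2*D*S*H = 126699257.1687
TC* = sqrt(126699257.1687) = 11256.0765

11256.0765 $/yr


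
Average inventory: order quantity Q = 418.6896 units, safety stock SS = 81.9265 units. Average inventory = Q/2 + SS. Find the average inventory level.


Q/2 = 209.3448
Avg = 209.3448 + 81.9265 = 291.2713

291.2713 units


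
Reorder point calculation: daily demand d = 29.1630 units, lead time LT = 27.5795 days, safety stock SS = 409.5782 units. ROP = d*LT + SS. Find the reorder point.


d*LT = 29.1630 * 27.5795 = 804.3010
ROP = 804.3010 + 409.5782 = 1213.8792

1213.8792 units


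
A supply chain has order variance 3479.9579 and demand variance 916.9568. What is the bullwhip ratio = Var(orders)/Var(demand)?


BW = 3479.9579 / 916.9568 = 3.7951

3.7951


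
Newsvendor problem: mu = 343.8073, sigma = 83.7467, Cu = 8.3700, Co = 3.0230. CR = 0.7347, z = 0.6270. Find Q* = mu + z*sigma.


CR = Cu/(Cu+Co) = 8.3700/(8.3700+3.0230) = 0.7347
z = 0.6270
Q* = 343.8073 + 0.6270 * 83.7467 = 396.3165

396.3165 units


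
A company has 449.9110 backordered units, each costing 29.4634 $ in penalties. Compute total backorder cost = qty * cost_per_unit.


Total = 449.9110 * 29.4634 = 13255.9078

13255.9078 $


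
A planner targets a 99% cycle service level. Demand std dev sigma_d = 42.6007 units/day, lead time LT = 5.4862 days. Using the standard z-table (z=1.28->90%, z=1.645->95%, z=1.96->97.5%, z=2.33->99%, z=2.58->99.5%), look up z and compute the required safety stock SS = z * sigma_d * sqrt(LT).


From the table, SL = 99% corresponds to z = 2.33
sqrt(LT) = sqrt(5.4862) = 2.3423
SS = 2.33 * 42.6007 * 2.3423 = 232.4922

232.4922 units


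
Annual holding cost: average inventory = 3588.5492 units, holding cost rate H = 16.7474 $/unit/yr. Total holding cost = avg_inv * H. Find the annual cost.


Cost = 3588.5492 * 16.7474 = 60098.8689

60098.8689 $/yr


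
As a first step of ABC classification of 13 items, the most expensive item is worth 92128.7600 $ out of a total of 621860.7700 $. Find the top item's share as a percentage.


Top item = 92128.7600
Total = 621860.7700
Percentage = 92128.7600 / 621860.7700 * 100 = 14.8150

14.8150%


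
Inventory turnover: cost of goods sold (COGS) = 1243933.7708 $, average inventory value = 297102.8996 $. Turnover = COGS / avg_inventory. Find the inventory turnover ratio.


Turnover = 1243933.7708 / 297102.8996 = 4.1869

4.1869


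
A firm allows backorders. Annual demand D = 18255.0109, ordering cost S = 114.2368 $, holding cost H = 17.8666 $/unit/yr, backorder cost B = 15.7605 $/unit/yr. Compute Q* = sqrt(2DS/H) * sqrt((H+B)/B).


sqrt(2DS/H) = 483.1568
sqrt((H+B)/B) = 1.4607
Q* = 483.1568 * 1.4607 = 705.7450

705.7450 units


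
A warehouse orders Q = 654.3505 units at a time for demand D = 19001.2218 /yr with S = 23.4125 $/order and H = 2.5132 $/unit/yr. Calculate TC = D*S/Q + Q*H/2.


Ordering cost = D*S/Q = 679.8590
Holding cost = Q*H/2 = 822.2568
TC = 679.8590 + 822.2568 = 1502.1159

1502.1159 $/yr


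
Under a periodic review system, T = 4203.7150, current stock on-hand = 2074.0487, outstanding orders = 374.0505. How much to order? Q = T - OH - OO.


Inventory position = OH + OO = 2074.0487 + 374.0505 = 2448.0992
Q = 4203.7150 - 2448.0992 = 1755.6158

1755.6158 units


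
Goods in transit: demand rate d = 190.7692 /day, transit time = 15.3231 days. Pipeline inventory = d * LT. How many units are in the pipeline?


Pipeline = 190.7692 * 15.3231 = 2923.1755

2923.1755 units


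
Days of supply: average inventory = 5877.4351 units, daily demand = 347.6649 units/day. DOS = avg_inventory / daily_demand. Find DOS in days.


DOS = 5877.4351 / 347.6649 = 16.9055

16.9055 days


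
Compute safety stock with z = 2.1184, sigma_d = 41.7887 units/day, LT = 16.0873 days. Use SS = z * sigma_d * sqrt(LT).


sqrt(LT) = sqrt(16.0873) = 4.0109
SS = 2.1184 * 41.7887 * 4.0109 = 355.0654

355.0654 units


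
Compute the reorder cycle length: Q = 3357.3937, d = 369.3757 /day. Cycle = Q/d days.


Cycle = 3357.3937 / 369.3757 = 9.0894

9.0894 days


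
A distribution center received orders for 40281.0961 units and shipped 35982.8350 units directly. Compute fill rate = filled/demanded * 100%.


FR = 35982.8350 / 40281.0961 * 100 = 89.3293

89.3293%


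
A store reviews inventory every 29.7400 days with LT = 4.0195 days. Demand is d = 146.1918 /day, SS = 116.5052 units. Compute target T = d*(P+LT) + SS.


P + LT = 33.7595
d*(P+LT) = 146.1918 * 33.7595 = 4935.3621
T = 4935.3621 + 116.5052 = 5051.8673

5051.8673 units


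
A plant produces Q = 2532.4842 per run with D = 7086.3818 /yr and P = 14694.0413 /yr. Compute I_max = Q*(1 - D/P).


D/P = 0.4823
1 - D/P = 0.5177
I_max = 2532.4842 * 0.5177 = 1311.1626

1311.1626 units


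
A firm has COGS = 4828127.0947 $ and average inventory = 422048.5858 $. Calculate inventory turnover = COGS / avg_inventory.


Turnover = 4828127.0947 / 422048.5858 = 11.4397

11.4397


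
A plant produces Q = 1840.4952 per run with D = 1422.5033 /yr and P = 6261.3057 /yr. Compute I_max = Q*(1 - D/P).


D/P = 0.2272
1 - D/P = 0.7728
I_max = 1840.4952 * 0.7728 = 1422.3539

1422.3539 units


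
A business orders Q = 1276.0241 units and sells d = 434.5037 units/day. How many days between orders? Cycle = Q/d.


Cycle = 1276.0241 / 434.5037 = 2.9367

2.9367 days


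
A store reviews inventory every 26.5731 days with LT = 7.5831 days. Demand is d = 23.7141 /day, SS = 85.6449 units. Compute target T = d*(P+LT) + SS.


P + LT = 34.1562
d*(P+LT) = 23.7141 * 34.1562 = 809.9835
T = 809.9835 + 85.6449 = 895.6284

895.6284 units


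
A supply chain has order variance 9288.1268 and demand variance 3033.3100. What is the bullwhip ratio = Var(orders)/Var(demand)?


BW = 9288.1268 / 3033.3100 = 3.0620

3.0620


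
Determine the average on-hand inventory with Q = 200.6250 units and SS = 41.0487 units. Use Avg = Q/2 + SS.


Q/2 = 100.3125
Avg = 100.3125 + 41.0487 = 141.3612

141.3612 units


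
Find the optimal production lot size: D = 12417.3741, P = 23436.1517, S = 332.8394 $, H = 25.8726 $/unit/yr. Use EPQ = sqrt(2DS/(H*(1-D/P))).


1 - D/P = 1 - 0.5298 = 0.4702
H*(1-D/P) = 12.1643
2DS = 8265982.6900
EPQ = sqrt(679527.9119) = 824.3348

824.3348 units


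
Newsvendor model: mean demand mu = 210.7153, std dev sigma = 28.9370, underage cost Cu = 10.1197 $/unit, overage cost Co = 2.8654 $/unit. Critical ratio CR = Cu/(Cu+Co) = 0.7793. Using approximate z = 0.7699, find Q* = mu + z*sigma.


CR = Cu/(Cu+Co) = 10.1197/(10.1197+2.8654) = 0.7793
z = 0.7699
Q* = 210.7153 + 0.7699 * 28.9370 = 232.9939

232.9939 units


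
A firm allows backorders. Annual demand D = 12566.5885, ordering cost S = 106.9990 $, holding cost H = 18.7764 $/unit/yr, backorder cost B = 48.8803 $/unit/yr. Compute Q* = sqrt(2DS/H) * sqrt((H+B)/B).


sqrt(2DS/H) = 378.4490
sqrt((H+B)/B) = 1.1765
Q* = 378.4490 * 1.1765 = 445.2417

445.2417 units


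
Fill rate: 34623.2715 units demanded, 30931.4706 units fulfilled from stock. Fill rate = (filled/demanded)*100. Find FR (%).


FR = 30931.4706 / 34623.2715 * 100 = 89.3372

89.3372%


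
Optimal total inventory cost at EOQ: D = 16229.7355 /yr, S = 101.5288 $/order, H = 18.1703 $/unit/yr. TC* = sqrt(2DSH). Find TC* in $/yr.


2*D*S*H = 59881516.2718
TC* = sqrt(59881516.2718) = 7738.3148

7738.3148 $/yr


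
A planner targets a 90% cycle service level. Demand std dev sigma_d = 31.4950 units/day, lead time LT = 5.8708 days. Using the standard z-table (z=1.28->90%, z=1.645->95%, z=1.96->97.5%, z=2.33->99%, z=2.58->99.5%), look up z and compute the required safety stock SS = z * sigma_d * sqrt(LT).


From the table, SL = 90% corresponds to z = 1.28
sqrt(LT) = sqrt(5.8708) = 2.4230
SS = 1.28 * 31.4950 * 2.4230 = 97.6788

97.6788 units


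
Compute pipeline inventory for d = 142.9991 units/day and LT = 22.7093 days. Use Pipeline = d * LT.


Pipeline = 142.9991 * 22.7093 = 3247.4095

3247.4095 units


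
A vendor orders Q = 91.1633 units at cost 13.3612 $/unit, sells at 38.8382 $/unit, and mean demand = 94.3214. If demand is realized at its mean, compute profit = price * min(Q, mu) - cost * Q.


Sales at mu = min(91.1633, 94.3214) = 91.1633
Revenue = 38.8382 * 91.1633 = 3540.6185
Total cost = 13.3612 * 91.1633 = 1218.0511
Profit = 3540.6185 - 1218.0511 = 2322.5674

2322.5674 $


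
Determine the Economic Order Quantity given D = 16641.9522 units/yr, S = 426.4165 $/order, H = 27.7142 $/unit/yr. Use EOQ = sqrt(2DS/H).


2*D*S = 2 * 16641.9522 * 426.4165 = 14192806.0206
2*D*S/H = 512113.1413
EOQ = sqrt(512113.1413) = 715.6208

715.6208 units


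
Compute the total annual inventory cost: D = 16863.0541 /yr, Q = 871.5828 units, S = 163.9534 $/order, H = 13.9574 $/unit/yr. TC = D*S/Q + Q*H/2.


Ordering cost = D*S/Q = 3172.1083
Holding cost = Q*H/2 = 6082.5149
TC = 3172.1083 + 6082.5149 = 9254.6232

9254.6232 $/yr


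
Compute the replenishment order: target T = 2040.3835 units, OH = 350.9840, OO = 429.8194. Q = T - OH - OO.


Inventory position = OH + OO = 350.9840 + 429.8194 = 780.8034
Q = 2040.3835 - 780.8034 = 1259.5801

1259.5801 units


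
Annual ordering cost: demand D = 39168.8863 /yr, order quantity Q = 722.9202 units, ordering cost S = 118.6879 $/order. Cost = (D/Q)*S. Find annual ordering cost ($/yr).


Number of orders = D/Q = 54.1815
Cost = 54.1815 * 118.6879 = 6430.6861

6430.6861 $/yr


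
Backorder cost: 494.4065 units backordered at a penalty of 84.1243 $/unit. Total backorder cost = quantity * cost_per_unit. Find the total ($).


Total = 494.4065 * 84.1243 = 41591.6007

41591.6007 $


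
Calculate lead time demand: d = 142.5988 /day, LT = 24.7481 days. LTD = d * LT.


LTD = 142.5988 * 24.7481 = 3529.0494

3529.0494 units


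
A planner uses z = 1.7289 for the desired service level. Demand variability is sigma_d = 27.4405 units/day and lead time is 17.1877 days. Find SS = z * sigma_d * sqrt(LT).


sqrt(LT) = sqrt(17.1877) = 4.1458
SS = 1.7289 * 27.4405 * 4.1458 = 196.6848

196.6848 units


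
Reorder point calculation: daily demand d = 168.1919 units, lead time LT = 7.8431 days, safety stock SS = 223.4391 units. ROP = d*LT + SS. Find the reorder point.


d*LT = 168.1919 * 7.8431 = 1319.1459
ROP = 1319.1459 + 223.4391 = 1542.5850

1542.5850 units


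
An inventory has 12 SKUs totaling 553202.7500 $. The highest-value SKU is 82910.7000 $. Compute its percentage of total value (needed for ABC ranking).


Top item = 82910.7000
Total = 553202.7500
Percentage = 82910.7000 / 553202.7500 * 100 = 14.9874

14.9874%


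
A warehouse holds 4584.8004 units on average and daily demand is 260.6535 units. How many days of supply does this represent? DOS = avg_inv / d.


DOS = 4584.8004 / 260.6535 = 17.5896

17.5896 days


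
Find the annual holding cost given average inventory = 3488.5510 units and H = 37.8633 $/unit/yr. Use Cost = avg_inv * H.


Cost = 3488.5510 * 37.8633 = 132088.0531

132088.0531 $/yr


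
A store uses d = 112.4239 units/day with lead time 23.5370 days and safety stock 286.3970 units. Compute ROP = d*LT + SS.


d*LT = 112.4239 * 23.5370 = 2646.1213
ROP = 2646.1213 + 286.3970 = 2932.5183

2932.5183 units


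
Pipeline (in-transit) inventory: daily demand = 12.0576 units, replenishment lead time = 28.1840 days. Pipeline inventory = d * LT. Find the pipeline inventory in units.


Pipeline = 12.0576 * 28.1840 = 339.8314

339.8314 units


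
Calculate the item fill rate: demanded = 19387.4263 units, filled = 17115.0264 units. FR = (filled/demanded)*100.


FR = 17115.0264 / 19387.4263 * 100 = 88.2790

88.2790%


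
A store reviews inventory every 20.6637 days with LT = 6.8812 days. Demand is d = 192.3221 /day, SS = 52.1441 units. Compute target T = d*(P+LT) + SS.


P + LT = 27.5449
d*(P+LT) = 192.3221 * 27.5449 = 5297.4930
T = 5297.4930 + 52.1441 = 5349.6371

5349.6371 units


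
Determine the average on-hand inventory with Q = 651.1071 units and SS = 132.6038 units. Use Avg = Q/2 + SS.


Q/2 = 325.5535
Avg = 325.5535 + 132.6038 = 458.1573

458.1573 units


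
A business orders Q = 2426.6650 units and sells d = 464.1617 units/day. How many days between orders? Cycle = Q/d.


Cycle = 2426.6650 / 464.1617 = 5.2281

5.2281 days


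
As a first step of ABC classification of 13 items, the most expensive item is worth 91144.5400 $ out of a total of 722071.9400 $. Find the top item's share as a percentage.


Top item = 91144.5400
Total = 722071.9400
Percentage = 91144.5400 / 722071.9400 * 100 = 12.6226

12.6226%


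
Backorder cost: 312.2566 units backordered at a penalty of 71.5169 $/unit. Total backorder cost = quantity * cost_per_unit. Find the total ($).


Total = 312.2566 * 71.5169 = 22331.6240

22331.6240 $


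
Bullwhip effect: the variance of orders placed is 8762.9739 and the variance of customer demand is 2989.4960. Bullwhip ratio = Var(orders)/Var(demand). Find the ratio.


BW = 8762.9739 / 2989.4960 = 2.9313

2.9313


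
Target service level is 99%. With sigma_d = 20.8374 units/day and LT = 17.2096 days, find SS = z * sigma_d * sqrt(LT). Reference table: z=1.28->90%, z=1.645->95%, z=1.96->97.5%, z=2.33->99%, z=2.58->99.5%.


From the table, SL = 99% corresponds to z = 2.33
sqrt(LT) = sqrt(17.2096) = 4.1484
SS = 2.33 * 20.8374 * 4.1484 = 201.4118

201.4118 units


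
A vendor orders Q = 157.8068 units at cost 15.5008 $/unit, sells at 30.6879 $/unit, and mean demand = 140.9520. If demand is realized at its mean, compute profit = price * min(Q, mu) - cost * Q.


Sales at mu = min(157.8068, 140.9520) = 140.9520
Revenue = 30.6879 * 140.9520 = 4325.5209
Total cost = 15.5008 * 157.8068 = 2446.1316
Profit = 4325.5209 - 2446.1316 = 1879.3892

1879.3892 $


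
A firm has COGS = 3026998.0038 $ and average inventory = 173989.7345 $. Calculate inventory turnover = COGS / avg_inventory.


Turnover = 3026998.0038 / 173989.7345 = 17.3976

17.3976


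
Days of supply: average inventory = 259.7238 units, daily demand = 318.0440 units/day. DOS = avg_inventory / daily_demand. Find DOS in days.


DOS = 259.7238 / 318.0440 = 0.8166

0.8166 days


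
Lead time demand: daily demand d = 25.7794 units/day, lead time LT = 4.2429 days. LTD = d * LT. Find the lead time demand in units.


LTD = 25.7794 * 4.2429 = 109.3794

109.3794 units


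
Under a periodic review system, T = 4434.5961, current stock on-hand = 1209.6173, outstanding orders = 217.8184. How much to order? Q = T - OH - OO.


Inventory position = OH + OO = 1209.6173 + 217.8184 = 1427.4357
Q = 4434.5961 - 1427.4357 = 3007.1604

3007.1604 units


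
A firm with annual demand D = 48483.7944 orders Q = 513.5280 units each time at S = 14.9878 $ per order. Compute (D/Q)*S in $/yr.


Number of orders = D/Q = 94.4131
Cost = 94.4131 * 14.9878 = 1415.0454

1415.0454 $/yr


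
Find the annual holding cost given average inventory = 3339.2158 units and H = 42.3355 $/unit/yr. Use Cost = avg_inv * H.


Cost = 3339.2158 * 42.3355 = 141367.3705

141367.3705 $/yr


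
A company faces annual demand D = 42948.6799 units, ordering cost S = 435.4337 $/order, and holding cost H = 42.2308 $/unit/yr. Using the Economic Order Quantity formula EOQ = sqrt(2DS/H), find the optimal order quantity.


2*D*S = 2 * 42948.6799 * 435.4337 = 37402605.1979
2*D*S/H = 885671.2446
EOQ = sqrt(885671.2446) = 941.1011

941.1011 units


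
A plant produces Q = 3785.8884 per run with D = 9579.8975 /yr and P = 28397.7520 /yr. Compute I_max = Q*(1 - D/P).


D/P = 0.3373
1 - D/P = 0.6627
I_max = 3785.8884 * 0.6627 = 2508.7302

2508.7302 units


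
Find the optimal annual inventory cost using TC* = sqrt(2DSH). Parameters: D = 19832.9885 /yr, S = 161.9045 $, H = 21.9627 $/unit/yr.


2*D*S*H = 141046659.4739
TC* = sqrt(141046659.4739) = 11876.3066

11876.3066 $/yr


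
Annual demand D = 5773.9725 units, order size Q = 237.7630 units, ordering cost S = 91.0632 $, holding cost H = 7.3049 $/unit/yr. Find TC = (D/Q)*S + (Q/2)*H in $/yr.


Ordering cost = D*S/Q = 2211.4308
Holding cost = Q*H/2 = 868.4175
TC = 2211.4308 + 868.4175 = 3079.8482

3079.8482 $/yr


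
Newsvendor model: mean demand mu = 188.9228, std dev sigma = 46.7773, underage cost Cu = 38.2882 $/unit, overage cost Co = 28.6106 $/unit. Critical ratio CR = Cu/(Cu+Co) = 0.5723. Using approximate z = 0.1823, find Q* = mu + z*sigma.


CR = Cu/(Cu+Co) = 38.2882/(38.2882+28.6106) = 0.5723
z = 0.1823
Q* = 188.9228 + 0.1823 * 46.7773 = 197.4503

197.4503 units


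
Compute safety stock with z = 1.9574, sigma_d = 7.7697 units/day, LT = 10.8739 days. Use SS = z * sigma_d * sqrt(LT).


sqrt(LT) = sqrt(10.8739) = 3.2976
SS = 1.9574 * 7.7697 * 3.2976 = 50.1506

50.1506 units


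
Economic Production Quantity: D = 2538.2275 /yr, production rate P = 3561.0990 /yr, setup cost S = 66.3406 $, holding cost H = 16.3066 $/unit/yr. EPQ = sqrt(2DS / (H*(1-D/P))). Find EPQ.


1 - D/P = 1 - 0.7128 = 0.2872
H*(1-D/P) = 4.6838
2DS = 336775.0706
EPQ = sqrt(71901.7543) = 268.1450

268.1450 units


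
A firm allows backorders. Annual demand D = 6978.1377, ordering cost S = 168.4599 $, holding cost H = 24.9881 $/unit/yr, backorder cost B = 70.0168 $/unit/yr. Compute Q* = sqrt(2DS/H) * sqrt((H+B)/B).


sqrt(2DS/H) = 306.7372
sqrt((H+B)/B) = 1.1649
Q* = 306.7372 * 1.1649 = 357.3043

357.3043 units


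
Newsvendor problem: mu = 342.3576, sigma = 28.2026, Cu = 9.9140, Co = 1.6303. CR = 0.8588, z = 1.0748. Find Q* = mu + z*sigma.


CR = Cu/(Cu+Co) = 9.9140/(9.9140+1.6303) = 0.8588
z = 1.0748
Q* = 342.3576 + 1.0748 * 28.2026 = 372.6698

372.6698 units


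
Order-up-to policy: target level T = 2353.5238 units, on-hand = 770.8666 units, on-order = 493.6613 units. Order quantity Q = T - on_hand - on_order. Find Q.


Inventory position = OH + OO = 770.8666 + 493.6613 = 1264.5279
Q = 2353.5238 - 1264.5279 = 1088.9959

1088.9959 units


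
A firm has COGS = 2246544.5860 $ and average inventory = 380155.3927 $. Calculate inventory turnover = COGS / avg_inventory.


Turnover = 2246544.5860 / 380155.3927 = 5.9095

5.9095


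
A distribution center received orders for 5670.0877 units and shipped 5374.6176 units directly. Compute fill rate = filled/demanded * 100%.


FR = 5374.6176 / 5670.0877 * 100 = 94.7890

94.7890%


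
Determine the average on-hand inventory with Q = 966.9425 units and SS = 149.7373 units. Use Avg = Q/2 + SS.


Q/2 = 483.4712
Avg = 483.4712 + 149.7373 = 633.2086

633.2086 units


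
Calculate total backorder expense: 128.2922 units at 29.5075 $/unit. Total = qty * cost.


Total = 128.2922 * 29.5075 = 3785.5821

3785.5821 $


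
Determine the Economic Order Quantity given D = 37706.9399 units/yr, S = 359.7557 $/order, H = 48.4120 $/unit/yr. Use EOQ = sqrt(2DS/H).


2*D*S = 2 * 37706.9399 * 359.7557 = 27130573.1172
2*D*S/H = 560410.0867
EOQ = sqrt(560410.0867) = 748.6054

748.6054 units


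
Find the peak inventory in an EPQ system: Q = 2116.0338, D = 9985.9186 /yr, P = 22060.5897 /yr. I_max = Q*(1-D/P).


D/P = 0.4527
1 - D/P = 0.5473
I_max = 2116.0338 * 0.5473 = 1158.1926

1158.1926 units


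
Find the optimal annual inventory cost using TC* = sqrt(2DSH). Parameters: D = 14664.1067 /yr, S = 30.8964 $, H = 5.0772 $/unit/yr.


2*D*S*H = 4600634.7781
TC* = sqrt(4600634.7781) = 2144.9090

2144.9090 $/yr


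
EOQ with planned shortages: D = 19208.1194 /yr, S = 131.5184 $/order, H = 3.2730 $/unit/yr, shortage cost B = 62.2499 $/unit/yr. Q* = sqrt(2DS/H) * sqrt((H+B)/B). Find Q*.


sqrt(2DS/H) = 1242.4464
sqrt((H+B)/B) = 1.0260
Q* = 1242.4464 * 1.0260 = 1274.6910

1274.6910 units


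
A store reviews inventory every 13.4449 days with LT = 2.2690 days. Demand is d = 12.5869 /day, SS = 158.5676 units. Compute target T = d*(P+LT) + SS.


P + LT = 15.7139
d*(P+LT) = 12.5869 * 15.7139 = 197.7893
T = 197.7893 + 158.5676 = 356.3569

356.3569 units


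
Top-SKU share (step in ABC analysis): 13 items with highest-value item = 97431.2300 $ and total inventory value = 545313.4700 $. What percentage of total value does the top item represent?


Top item = 97431.2300
Total = 545313.4700
Percentage = 97431.2300 / 545313.4700 * 100 = 17.8670

17.8670%


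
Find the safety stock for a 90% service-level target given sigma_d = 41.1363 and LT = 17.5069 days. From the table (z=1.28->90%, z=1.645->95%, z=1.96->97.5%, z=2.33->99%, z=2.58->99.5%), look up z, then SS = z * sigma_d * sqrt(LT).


From the table, SL = 90% corresponds to z = 1.28
sqrt(LT) = sqrt(17.5069) = 4.1841
SS = 1.28 * 41.1363 * 4.1841 = 220.3128

220.3128 units


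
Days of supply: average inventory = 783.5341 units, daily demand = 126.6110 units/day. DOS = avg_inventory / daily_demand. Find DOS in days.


DOS = 783.5341 / 126.6110 = 6.1885

6.1885 days


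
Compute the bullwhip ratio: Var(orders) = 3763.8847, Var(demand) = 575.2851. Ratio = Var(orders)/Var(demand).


BW = 3763.8847 / 575.2851 = 6.5426

6.5426


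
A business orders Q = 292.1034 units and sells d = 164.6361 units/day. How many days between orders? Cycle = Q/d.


Cycle = 292.1034 / 164.6361 = 1.7742

1.7742 days


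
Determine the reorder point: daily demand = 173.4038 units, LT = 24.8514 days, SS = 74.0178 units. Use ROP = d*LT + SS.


d*LT = 173.4038 * 24.8514 = 4309.3272
ROP = 4309.3272 + 74.0178 = 4383.3450

4383.3450 units


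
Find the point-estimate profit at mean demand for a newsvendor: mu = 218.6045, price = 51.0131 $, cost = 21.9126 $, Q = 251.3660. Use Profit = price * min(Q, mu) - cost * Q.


Sales at mu = min(251.3660, 218.6045) = 218.6045
Revenue = 51.0131 * 218.6045 = 11151.6932
Total cost = 21.9126 * 251.3660 = 5508.0826
Profit = 11151.6932 - 5508.0826 = 5643.6106

5643.6106 $


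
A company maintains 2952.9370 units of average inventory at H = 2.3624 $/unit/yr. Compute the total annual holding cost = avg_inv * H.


Cost = 2952.9370 * 2.3624 = 6976.0184

6976.0184 $/yr


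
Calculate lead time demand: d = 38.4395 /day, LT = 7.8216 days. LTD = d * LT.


LTD = 38.4395 * 7.8216 = 300.6584

300.6584 units


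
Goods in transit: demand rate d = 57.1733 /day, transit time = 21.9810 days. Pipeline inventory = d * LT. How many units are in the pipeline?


Pipeline = 57.1733 * 21.9810 = 1256.7263

1256.7263 units


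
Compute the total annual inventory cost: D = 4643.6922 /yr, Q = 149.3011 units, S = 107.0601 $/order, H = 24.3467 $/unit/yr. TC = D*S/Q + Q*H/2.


Ordering cost = D*S/Q = 3329.8760
Holding cost = Q*H/2 = 1817.4945
TC = 3329.8760 + 1817.4945 = 5147.3706

5147.3706 $/yr


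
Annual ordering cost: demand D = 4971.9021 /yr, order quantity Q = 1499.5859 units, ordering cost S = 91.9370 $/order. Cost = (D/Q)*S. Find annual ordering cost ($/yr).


Number of orders = D/Q = 3.3155
Cost = 3.3155 * 91.9370 = 304.8187

304.8187 $/yr


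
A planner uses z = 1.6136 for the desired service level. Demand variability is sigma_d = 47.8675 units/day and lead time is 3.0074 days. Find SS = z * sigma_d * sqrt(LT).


sqrt(LT) = sqrt(3.0074) = 1.7342
SS = 1.6136 * 47.8675 * 1.7342 = 133.9468

133.9468 units


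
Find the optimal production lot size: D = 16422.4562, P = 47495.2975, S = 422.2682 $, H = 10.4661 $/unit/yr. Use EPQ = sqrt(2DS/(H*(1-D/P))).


1 - D/P = 1 - 0.3458 = 0.6542
H*(1-D/P) = 6.8472
2DS = 13869362.0383
EPQ = sqrt(2025541.9885) = 1423.2154

1423.2154 units


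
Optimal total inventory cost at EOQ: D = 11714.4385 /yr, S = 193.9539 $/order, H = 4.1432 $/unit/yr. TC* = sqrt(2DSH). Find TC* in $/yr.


2*D*S*H = 18827206.5470
TC* = sqrt(18827206.5470) = 4339.0329

4339.0329 $/yr


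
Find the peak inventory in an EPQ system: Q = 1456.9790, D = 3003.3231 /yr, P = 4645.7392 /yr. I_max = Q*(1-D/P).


D/P = 0.6465
1 - D/P = 0.3535
I_max = 1456.9790 * 0.3535 = 515.0883

515.0883 units


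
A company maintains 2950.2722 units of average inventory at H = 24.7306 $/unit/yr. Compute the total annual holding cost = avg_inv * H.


Cost = 2950.2722 * 24.7306 = 72962.0017

72962.0017 $/yr


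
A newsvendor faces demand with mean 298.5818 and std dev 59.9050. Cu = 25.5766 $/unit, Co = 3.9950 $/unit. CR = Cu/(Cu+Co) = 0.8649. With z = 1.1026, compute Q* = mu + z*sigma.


CR = Cu/(Cu+Co) = 25.5766/(25.5766+3.9950) = 0.8649
z = 1.1026
Q* = 298.5818 + 1.1026 * 59.9050 = 364.6331

364.6331 units


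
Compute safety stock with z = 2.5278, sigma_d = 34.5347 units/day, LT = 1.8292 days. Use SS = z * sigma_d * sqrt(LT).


sqrt(LT) = sqrt(1.8292) = 1.3525
SS = 2.5278 * 34.5347 * 1.3525 = 118.0671

118.0671 units


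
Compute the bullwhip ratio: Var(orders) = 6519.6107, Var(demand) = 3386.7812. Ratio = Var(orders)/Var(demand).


BW = 6519.6107 / 3386.7812 = 1.9250

1.9250


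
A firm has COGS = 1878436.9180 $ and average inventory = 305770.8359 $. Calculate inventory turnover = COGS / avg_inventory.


Turnover = 1878436.9180 / 305770.8359 = 6.1433

6.1433


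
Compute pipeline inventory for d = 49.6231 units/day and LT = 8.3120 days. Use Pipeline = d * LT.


Pipeline = 49.6231 * 8.3120 = 412.4672

412.4672 units


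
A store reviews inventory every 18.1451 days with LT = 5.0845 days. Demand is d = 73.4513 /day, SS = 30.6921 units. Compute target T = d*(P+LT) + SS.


P + LT = 23.2296
d*(P+LT) = 73.4513 * 23.2296 = 1706.2443
T = 1706.2443 + 30.6921 = 1736.9364

1736.9364 units


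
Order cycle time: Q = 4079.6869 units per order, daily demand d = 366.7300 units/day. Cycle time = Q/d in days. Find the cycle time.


Cycle = 4079.6869 / 366.7300 = 11.1245

11.1245 days


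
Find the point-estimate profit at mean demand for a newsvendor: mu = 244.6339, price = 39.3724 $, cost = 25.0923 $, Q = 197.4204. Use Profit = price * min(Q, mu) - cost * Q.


Sales at mu = min(197.4204, 244.6339) = 197.4204
Revenue = 39.3724 * 197.4204 = 7772.9150
Total cost = 25.0923 * 197.4204 = 4953.7319
Profit = 7772.9150 - 4953.7319 = 2819.1831

2819.1831 $


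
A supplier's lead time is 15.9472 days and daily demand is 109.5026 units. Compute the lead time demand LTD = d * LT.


LTD = 109.5026 * 15.9472 = 1746.2599

1746.2599 units


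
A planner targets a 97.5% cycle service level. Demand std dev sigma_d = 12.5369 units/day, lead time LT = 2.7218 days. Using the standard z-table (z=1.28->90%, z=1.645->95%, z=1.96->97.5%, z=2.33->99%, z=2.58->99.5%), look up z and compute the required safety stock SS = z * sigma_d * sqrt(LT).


From the table, SL = 97.5% corresponds to z = 1.96
sqrt(LT) = sqrt(2.7218) = 1.6498
SS = 1.96 * 12.5369 * 1.6498 = 40.5391

40.5391 units


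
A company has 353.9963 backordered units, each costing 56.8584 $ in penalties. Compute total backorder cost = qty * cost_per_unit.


Total = 353.9963 * 56.8584 = 20127.6632

20127.6632 $


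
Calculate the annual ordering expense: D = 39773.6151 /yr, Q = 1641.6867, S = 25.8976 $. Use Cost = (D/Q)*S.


Number of orders = D/Q = 24.2273
Cost = 24.2273 * 25.8976 = 627.4286

627.4286 $/yr


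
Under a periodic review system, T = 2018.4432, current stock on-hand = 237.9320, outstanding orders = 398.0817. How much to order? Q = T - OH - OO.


Inventory position = OH + OO = 237.9320 + 398.0817 = 636.0137
Q = 2018.4432 - 636.0137 = 1382.4295

1382.4295 units


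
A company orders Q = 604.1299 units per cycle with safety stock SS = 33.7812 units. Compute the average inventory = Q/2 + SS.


Q/2 = 302.0650
Avg = 302.0650 + 33.7812 = 335.8462

335.8462 units


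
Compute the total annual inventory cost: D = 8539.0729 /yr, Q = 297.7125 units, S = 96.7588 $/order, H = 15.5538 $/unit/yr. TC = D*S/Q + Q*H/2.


Ordering cost = D*S/Q = 2775.2629
Holding cost = Q*H/2 = 2315.2803
TC = 2775.2629 + 2315.2803 = 5090.5432

5090.5432 $/yr


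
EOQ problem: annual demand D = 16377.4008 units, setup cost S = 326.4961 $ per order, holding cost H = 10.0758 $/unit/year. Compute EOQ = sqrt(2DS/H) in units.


2*D*S = 2 * 16377.4008 * 326.4961 = 10694314.9787
2*D*S/H = 1061386.1905
EOQ = sqrt(1061386.1905) = 1030.2360

1030.2360 units


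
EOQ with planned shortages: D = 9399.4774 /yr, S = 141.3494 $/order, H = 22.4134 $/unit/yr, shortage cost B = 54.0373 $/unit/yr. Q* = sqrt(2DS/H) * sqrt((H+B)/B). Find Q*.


sqrt(2DS/H) = 344.3182
sqrt((H+B)/B) = 1.1894
Q* = 344.3182 * 1.1894 = 409.5471

409.5471 units


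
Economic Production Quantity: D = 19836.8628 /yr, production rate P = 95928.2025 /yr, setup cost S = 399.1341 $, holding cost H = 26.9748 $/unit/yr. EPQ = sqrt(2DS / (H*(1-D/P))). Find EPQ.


1 - D/P = 1 - 0.2068 = 0.7932
H*(1-D/P) = 21.3967
2DS = 15835136.7610
EPQ = sqrt(740073.1724) = 860.2751

860.2751 units


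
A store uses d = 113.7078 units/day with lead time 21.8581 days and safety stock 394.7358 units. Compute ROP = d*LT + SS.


d*LT = 113.7078 * 21.8581 = 2485.4365
ROP = 2485.4365 + 394.7358 = 2880.1723

2880.1723 units


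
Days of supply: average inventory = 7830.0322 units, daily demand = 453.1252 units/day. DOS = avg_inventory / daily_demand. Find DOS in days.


DOS = 7830.0322 / 453.1252 = 17.2801

17.2801 days


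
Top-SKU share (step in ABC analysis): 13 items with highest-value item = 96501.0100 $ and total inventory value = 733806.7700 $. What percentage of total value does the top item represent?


Top item = 96501.0100
Total = 733806.7700
Percentage = 96501.0100 / 733806.7700 * 100 = 13.1507

13.1507%


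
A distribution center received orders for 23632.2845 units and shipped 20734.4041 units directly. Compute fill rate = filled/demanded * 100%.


FR = 20734.4041 / 23632.2845 * 100 = 87.7376

87.7376%


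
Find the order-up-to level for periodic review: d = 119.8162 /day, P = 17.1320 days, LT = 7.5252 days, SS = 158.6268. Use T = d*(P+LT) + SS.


P + LT = 24.6572
d*(P+LT) = 119.8162 * 24.6572 = 2954.3320
T = 2954.3320 + 158.6268 = 3112.9588

3112.9588 units


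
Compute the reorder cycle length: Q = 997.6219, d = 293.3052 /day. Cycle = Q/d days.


Cycle = 997.6219 / 293.3052 = 3.4013

3.4013 days


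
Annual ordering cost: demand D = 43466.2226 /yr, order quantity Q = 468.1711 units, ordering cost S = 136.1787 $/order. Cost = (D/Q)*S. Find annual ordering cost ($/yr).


Number of orders = D/Q = 92.8426
Cost = 92.8426 * 136.1787 = 12643.1847

12643.1847 $/yr


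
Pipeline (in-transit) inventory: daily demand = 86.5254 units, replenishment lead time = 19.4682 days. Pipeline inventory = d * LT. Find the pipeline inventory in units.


Pipeline = 86.5254 * 19.4682 = 1684.4938

1684.4938 units


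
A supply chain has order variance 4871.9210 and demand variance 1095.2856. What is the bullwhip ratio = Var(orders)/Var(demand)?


BW = 4871.9210 / 1095.2856 = 4.4481

4.4481


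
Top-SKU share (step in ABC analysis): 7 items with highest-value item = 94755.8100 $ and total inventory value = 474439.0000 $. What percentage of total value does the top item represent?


Top item = 94755.8100
Total = 474439.0000
Percentage = 94755.8100 / 474439.0000 * 100 = 19.9722

19.9722%


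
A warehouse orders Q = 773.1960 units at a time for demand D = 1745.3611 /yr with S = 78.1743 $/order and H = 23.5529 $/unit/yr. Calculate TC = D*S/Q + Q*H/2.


Ordering cost = D*S/Q = 176.4655
Holding cost = Q*H/2 = 9105.5040
TC = 176.4655 + 9105.5040 = 9281.9695

9281.9695 $/yr


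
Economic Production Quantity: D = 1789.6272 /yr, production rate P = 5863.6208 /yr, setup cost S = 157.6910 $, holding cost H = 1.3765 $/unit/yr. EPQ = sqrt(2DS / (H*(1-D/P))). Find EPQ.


1 - D/P = 1 - 0.3052 = 0.6948
H*(1-D/P) = 0.9564
2DS = 564416.2056
EPQ = sqrt(590158.6723) = 768.2179

768.2179 units


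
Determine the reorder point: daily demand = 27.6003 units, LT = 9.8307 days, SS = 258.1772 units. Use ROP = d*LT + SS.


d*LT = 27.6003 * 9.8307 = 271.3303
ROP = 271.3303 + 258.1772 = 529.5075

529.5075 units


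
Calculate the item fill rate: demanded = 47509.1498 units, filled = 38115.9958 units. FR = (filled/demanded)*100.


FR = 38115.9958 / 47509.1498 * 100 = 80.2287

80.2287%


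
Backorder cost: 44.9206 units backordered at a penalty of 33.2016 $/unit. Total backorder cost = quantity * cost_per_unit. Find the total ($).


Total = 44.9206 * 33.2016 = 1491.4358

1491.4358 $


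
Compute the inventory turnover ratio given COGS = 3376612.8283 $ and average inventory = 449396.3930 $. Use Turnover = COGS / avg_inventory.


Turnover = 3376612.8283 / 449396.3930 = 7.5137

7.5137


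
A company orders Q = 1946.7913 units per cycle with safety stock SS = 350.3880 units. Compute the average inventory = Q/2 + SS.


Q/2 = 973.3957
Avg = 973.3957 + 350.3880 = 1323.7837

1323.7837 units


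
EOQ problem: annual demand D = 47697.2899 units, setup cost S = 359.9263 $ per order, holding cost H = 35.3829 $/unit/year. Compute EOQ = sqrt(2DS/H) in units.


2*D*S = 2 * 47697.2899 * 359.9263 = 34335018.1475
2*D*S/H = 970384.5119
EOQ = sqrt(970384.5119) = 985.0810

985.0810 units


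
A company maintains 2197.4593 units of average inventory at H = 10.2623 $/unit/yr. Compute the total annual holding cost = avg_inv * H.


Cost = 2197.4593 * 10.2623 = 22550.9866

22550.9866 $/yr


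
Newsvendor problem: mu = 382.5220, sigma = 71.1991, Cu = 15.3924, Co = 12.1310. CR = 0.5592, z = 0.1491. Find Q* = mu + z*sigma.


CR = Cu/(Cu+Co) = 15.3924/(15.3924+12.1310) = 0.5592
z = 0.1491
Q* = 382.5220 + 0.1491 * 71.1991 = 393.1378

393.1378 units


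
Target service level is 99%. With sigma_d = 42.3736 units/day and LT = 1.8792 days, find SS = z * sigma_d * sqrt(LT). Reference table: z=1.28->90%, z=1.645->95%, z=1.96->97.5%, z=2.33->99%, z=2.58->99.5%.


From the table, SL = 99% corresponds to z = 2.33
sqrt(LT) = sqrt(1.8792) = 1.3708
SS = 2.33 * 42.3736 * 1.3708 = 135.3436

135.3436 units


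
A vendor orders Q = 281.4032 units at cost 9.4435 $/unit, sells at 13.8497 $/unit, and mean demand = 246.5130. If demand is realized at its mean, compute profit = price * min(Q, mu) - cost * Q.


Sales at mu = min(281.4032, 246.5130) = 246.5130
Revenue = 13.8497 * 246.5130 = 3414.1311
Total cost = 9.4435 * 281.4032 = 2657.4311
Profit = 3414.1311 - 2657.4311 = 756.7000

756.7000 $


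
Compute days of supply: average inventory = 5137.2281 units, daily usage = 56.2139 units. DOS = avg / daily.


DOS = 5137.2281 / 56.2139 = 91.3871

91.3871 days


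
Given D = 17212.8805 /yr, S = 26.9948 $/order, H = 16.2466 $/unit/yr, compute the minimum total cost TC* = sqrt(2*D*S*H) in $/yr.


2*D*S*H = 15098233.9857
TC* = sqrt(15098233.9857) = 3885.6446

3885.6446 $/yr


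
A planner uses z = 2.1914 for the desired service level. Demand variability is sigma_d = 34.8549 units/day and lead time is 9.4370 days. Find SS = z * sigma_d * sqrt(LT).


sqrt(LT) = sqrt(9.4370) = 3.0720
SS = 2.1914 * 34.8549 * 3.0720 = 234.6402

234.6402 units


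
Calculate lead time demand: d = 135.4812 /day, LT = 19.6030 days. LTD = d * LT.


LTD = 135.4812 * 19.6030 = 2655.8380

2655.8380 units


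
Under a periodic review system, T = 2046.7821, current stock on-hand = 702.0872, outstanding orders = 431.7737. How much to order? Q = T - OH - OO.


Inventory position = OH + OO = 702.0872 + 431.7737 = 1133.8609
Q = 2046.7821 - 1133.8609 = 912.9212

912.9212 units


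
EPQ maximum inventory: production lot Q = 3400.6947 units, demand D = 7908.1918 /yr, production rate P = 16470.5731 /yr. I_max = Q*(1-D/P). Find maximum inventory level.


D/P = 0.4801
1 - D/P = 0.5199
I_max = 3400.6947 * 0.5199 = 1767.8829

1767.8829 units


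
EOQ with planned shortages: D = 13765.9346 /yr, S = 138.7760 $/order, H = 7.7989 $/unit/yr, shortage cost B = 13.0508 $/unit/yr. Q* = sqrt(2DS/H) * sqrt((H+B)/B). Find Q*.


sqrt(2DS/H) = 699.9360
sqrt((H+B)/B) = 1.2640
Q* = 699.9360 * 1.2640 = 884.6871

884.6871 units


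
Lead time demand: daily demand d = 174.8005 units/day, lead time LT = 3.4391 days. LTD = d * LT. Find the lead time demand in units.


LTD = 174.8005 * 3.4391 = 601.1564

601.1564 units


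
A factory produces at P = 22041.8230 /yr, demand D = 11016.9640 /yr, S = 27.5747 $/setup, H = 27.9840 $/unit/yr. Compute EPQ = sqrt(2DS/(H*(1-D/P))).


1 - D/P = 1 - 0.4998 = 0.5002
H*(1-D/P) = 13.9970
2DS = 607578.9544
EPQ = sqrt(43407.7622) = 208.3453

208.3453 units


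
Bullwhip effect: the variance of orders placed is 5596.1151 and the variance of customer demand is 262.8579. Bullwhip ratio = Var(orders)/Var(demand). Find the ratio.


BW = 5596.1151 / 262.8579 = 21.2895

21.2895


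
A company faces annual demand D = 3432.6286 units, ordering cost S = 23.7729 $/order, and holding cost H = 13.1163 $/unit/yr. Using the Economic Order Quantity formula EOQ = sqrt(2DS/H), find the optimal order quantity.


2*D*S = 2 * 3432.6286 * 23.7729 = 163207.0729
2*D*S/H = 12443.0726
EOQ = sqrt(12443.0726) = 111.5485

111.5485 units


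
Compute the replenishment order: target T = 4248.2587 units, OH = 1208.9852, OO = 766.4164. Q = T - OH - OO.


Inventory position = OH + OO = 1208.9852 + 766.4164 = 1975.4016
Q = 4248.2587 - 1975.4016 = 2272.8571

2272.8571 units


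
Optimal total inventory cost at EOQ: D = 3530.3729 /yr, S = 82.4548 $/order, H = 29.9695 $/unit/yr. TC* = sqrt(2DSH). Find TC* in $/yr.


2*D*S*H = 17448014.6160
TC* = sqrt(17448014.6160) = 4177.0821

4177.0821 $/yr


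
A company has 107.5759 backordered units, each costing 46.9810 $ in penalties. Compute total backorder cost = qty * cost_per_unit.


Total = 107.5759 * 46.9810 = 5054.0234

5054.0234 $


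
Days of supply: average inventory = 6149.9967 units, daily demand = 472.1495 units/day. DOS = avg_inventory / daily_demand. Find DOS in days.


DOS = 6149.9967 / 472.1495 = 13.0255

13.0255 days


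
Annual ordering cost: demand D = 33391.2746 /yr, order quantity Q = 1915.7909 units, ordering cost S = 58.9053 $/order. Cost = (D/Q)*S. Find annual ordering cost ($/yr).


Number of orders = D/Q = 17.4295
Cost = 17.4295 * 58.9053 = 1026.6898

1026.6898 $/yr


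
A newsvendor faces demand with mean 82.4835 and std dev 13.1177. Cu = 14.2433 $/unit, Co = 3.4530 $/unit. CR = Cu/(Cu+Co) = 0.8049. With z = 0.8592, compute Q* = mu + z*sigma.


CR = Cu/(Cu+Co) = 14.2433/(14.2433+3.4530) = 0.8049
z = 0.8592
Q* = 82.4835 + 0.8592 * 13.1177 = 93.7542

93.7542 units


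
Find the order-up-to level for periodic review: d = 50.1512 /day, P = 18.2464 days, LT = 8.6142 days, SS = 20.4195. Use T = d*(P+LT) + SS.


P + LT = 26.8606
d*(P+LT) = 50.1512 * 26.8606 = 1347.0913
T = 1347.0913 + 20.4195 = 1367.5108

1367.5108 units


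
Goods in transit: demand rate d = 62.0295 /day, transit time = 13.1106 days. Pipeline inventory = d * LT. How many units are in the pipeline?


Pipeline = 62.0295 * 13.1106 = 813.2440

813.2440 units
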